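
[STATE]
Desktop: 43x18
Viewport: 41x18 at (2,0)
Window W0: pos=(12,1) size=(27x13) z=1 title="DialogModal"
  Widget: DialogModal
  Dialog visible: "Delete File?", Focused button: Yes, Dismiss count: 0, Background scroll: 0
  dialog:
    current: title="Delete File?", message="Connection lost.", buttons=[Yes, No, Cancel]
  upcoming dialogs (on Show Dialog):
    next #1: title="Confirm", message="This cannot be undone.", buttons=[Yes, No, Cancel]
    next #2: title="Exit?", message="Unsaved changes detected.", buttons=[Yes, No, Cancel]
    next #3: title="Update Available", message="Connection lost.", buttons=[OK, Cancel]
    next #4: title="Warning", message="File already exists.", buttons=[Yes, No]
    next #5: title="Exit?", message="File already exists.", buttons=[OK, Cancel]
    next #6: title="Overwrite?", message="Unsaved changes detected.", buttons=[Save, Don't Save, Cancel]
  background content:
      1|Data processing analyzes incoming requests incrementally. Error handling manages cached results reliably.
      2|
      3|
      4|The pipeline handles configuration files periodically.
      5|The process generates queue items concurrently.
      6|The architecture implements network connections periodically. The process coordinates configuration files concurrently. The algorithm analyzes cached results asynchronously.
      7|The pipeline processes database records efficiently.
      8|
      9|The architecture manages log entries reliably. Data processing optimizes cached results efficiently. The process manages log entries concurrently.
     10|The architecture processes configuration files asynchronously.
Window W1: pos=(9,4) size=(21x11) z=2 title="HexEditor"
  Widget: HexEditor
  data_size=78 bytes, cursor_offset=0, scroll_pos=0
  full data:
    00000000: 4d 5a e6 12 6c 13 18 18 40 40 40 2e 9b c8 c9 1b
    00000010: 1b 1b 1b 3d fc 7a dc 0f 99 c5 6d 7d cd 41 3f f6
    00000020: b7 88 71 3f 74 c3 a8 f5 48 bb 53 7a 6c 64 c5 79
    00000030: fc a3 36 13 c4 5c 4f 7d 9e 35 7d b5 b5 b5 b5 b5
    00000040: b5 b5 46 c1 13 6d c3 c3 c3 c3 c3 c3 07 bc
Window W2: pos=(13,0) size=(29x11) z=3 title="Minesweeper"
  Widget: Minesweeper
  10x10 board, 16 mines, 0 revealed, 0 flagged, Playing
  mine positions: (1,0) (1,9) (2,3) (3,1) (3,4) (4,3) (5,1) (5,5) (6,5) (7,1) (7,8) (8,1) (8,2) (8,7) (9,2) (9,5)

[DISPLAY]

           ┏━━━━━━━━━━━━━━━━━━━━━━━━━━━┓ 
          ┏┃ Minesweeper               ┃ 
          ┃┠───────────────────────────┨ 
          ┠┃■■■■■■■■■■                 ┃ 
       ┏━━━┃■■■■■■■■■■                 ┃ 
       ┃ He┃■■■■■■■■■■                 ┃ 
       ┠───┃■■■■■■■■■■                 ┃ 
       ┃000┃■■■■■■■■■■                 ┃ 
       ┃000┃■■■■■■■■■■                 ┃ 
       ┃000┃■■■■■■■■■■                 ┃ 
       ┃000┗━━━━━━━━━━━━━━━━━━━━━━━━━━━┛ 
       ┃00000040  b5 b5 46 ┃        ┃    
       ┃                   ┃manages ┃    
       ┃                   ┃━━━━━━━━┛    
       ┗━━━━━━━━━━━━━━━━━━━┛             
                                         
                                         
                                         


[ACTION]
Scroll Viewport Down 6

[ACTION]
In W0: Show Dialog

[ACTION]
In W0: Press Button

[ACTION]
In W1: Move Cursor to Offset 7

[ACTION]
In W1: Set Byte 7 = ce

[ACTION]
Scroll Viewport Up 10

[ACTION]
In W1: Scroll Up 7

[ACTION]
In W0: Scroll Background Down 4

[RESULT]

           ┏━━━━━━━━━━━━━━━━━━━━━━━━━━━┓ 
          ┏┃ Minesweeper               ┃ 
          ┃┠───────────────────────────┨ 
          ┠┃■■■■■■■■■■                 ┃ 
       ┏━━━┃■■■■■■■■■■                 ┃ 
       ┃ He┃■■■■■■■■■■                 ┃ 
       ┠───┃■■■■■■■■■■                 ┃ 
       ┃000┃■■■■■■■■■■                 ┃ 
       ┃000┃■■■■■■■■■■                 ┃ 
       ┃000┃■■■■■■■■■■                 ┃ 
       ┃000┗━━━━━━━━━━━━━━━━━━━━━━━━━━━┛ 
       ┃00000040  b5 b5 46 ┃        ┃    
       ┃                   ┃        ┃    
       ┃                   ┃━━━━━━━━┛    
       ┗━━━━━━━━━━━━━━━━━━━┛             
                                         
                                         
                                         


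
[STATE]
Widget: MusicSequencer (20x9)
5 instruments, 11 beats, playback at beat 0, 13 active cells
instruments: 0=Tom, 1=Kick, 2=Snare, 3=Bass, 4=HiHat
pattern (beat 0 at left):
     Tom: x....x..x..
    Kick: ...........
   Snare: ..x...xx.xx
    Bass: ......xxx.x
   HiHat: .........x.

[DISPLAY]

      ▼1234567890   
   Tom█····█··█··   
  Kick···········   
 Snare··█···██·██   
  Bass······███·█   
 HiHat·········█·   
                    
                    
                    


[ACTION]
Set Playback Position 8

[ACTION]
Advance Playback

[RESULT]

      012345678▼0   
   Tom█····█··█··   
  Kick···········   
 Snare··█···██·██   
  Bass······███·█   
 HiHat·········█·   
                    
                    
                    


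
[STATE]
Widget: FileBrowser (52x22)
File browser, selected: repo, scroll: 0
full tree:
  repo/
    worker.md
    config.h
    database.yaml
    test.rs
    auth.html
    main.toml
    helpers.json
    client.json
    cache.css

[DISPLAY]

> [-] repo/                                         
    worker.md                                       
    config.h                                        
    database.yaml                                   
    test.rs                                         
    auth.html                                       
    main.toml                                       
    helpers.json                                    
    client.json                                     
    cache.css                                       
                                                    
                                                    
                                                    
                                                    
                                                    
                                                    
                                                    
                                                    
                                                    
                                                    
                                                    
                                                    


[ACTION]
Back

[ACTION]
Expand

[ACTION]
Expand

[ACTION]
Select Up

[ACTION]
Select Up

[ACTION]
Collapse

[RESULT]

> [+] repo/                                         
                                                    
                                                    
                                                    
                                                    
                                                    
                                                    
                                                    
                                                    
                                                    
                                                    
                                                    
                                                    
                                                    
                                                    
                                                    
                                                    
                                                    
                                                    
                                                    
                                                    
                                                    


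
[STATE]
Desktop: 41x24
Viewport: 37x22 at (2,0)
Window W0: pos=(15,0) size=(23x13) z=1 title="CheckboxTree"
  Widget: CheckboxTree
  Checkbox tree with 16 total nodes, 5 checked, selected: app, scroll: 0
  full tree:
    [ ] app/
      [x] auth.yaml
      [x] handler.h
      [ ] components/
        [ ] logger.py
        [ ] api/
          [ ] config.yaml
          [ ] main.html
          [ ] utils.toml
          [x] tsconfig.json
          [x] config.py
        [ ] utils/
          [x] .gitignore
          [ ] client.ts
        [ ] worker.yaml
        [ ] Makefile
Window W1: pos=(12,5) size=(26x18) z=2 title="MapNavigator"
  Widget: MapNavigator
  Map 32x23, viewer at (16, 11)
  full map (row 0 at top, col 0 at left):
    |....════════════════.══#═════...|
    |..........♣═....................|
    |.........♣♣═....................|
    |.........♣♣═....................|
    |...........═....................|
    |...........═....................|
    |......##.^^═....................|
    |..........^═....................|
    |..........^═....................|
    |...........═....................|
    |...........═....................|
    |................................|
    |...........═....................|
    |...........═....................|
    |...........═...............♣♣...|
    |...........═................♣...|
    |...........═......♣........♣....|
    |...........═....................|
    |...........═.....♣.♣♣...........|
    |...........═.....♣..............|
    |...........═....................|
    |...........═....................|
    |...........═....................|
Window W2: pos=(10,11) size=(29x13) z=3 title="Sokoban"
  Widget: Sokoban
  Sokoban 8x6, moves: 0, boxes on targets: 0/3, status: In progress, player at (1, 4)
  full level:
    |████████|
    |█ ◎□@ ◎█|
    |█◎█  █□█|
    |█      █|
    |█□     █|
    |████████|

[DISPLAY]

             ┏━━━━━━━━━━━━━━━━━━━━━┓ 
             ┃ CheckboxTree        ┃ 
             ┠─────────────────────┨ 
             ┃>[-] app/            ┃ 
             ┃   [x] auth.yaml     ┃ 
          ┏━━━━━━━━━━━━━━━━━━━━━━━━┓ 
          ┃ MapNavigator           ┃ 
          ┠────────────────────────┨ 
          ┃.......═................┃ 
          ┃.......═................┃ 
          ┃..##.^^═................┃ 
        ┏━━━━━━━━━━━━━━━━━━━━━━━━━━━┓
        ┃ Sokoban                   ┃
        ┠───────────────────────────┨
        ┃████████                   ┃
        ┃█ ◎□@ ◎█                   ┃
        ┃█◎█  █□█                   ┃
        ┃█      █                   ┃
        ┃█□     █                   ┃
        ┃████████                   ┃
        ┃Moves: 0  0/3              ┃
        ┃                           ┃


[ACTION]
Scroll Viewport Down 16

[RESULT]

             ┠─────────────────────┨ 
             ┃>[-] app/            ┃ 
             ┃   [x] auth.yaml     ┃ 
          ┏━━━━━━━━━━━━━━━━━━━━━━━━┓ 
          ┃ MapNavigator           ┃ 
          ┠────────────────────────┨ 
          ┃.......═................┃ 
          ┃.......═................┃ 
          ┃..##.^^═................┃ 
        ┏━━━━━━━━━━━━━━━━━━━━━━━━━━━┓
        ┃ Sokoban                   ┃
        ┠───────────────────────────┨
        ┃████████                   ┃
        ┃█ ◎□@ ◎█                   ┃
        ┃█◎█  █□█                   ┃
        ┃█      █                   ┃
        ┃█□     █                   ┃
        ┃████████                   ┃
        ┃Moves: 0  0/3              ┃
        ┃                           ┃
        ┃                           ┃
        ┗━━━━━━━━━━━━━━━━━━━━━━━━━━━┛


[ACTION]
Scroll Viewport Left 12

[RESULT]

               ┠─────────────────────
               ┃>[-] app/            
               ┃   [x] auth.yaml     
            ┏━━━━━━━━━━━━━━━━━━━━━━━━
            ┃ MapNavigator           
            ┠────────────────────────
            ┃.......═................
            ┃.......═................
            ┃..##.^^═................
          ┏━━━━━━━━━━━━━━━━━━━━━━━━━━
          ┃ Sokoban                  
          ┠──────────────────────────
          ┃████████                  
          ┃█ ◎□@ ◎█                  
          ┃█◎█  █□█                  
          ┃█      █                  
          ┃█□     █                  
          ┃████████                  
          ┃Moves: 0  0/3             
          ┃                          
          ┃                          
          ┗━━━━━━━━━━━━━━━━━━━━━━━━━━


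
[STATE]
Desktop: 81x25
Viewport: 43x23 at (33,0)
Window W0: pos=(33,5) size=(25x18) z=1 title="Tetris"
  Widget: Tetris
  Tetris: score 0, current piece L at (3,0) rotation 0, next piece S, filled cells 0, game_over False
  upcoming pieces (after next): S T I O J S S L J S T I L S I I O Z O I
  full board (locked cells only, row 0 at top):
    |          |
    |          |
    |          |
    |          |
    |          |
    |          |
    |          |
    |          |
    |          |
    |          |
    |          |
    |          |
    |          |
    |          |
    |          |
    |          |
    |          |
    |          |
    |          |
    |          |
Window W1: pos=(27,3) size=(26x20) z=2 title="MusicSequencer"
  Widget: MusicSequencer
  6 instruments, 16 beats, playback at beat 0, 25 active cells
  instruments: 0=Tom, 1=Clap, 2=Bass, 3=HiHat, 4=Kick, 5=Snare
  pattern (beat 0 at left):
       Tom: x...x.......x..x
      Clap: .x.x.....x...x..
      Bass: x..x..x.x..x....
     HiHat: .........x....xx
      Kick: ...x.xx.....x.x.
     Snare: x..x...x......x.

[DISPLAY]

                                           
                                           
                                           
━━━━━━━━━━━━━━━━━━━┓                       
cSequencer         ┃                       
───────────────────┨━━━━┓                  
 ▼123456789012345  ┃    ┃                  
m█···█·······█··█  ┃────┨                  
p·█·█·····█···█··  ┃    ┃                  
s█··█··█·█··█····  ┃    ┃                  
t·········█····██  ┃    ┃                  
k···█·██·····█·█·  ┃    ┃                  
e█··█···█······█·  ┃    ┃                  
                   ┃    ┃                  
                   ┃    ┃                  
                   ┃    ┃                  
                   ┃    ┃                  
                   ┃    ┃                  
                   ┃    ┃                  
                   ┃    ┃                  
                   ┃    ┃                  
                   ┃    ┃                  
━━━━━━━━━━━━━━━━━━━┛━━━━┛                  


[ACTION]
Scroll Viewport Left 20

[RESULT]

                                           
                                           
                                           
              ┏━━━━━━━━━━━━━━━━━━━━━━━━┓   
              ┃ MusicSequencer         ┃   
              ┠────────────────────────┨━━━
              ┃      ▼123456789012345  ┃   
              ┃   Tom█···█·······█··█  ┃───
              ┃  Clap·█·█·····█···█··  ┃   
              ┃  Bass█··█··█·█··█····  ┃   
              ┃ HiHat·········█····██  ┃   
              ┃  Kick···█·██·····█·█·  ┃   
              ┃ Snare█··█···█······█·  ┃   
              ┃                        ┃   
              ┃                        ┃   
              ┃                        ┃   
              ┃                        ┃   
              ┃                        ┃   
              ┃                        ┃   
              ┃                        ┃   
              ┃                        ┃   
              ┃                        ┃   
              ┗━━━━━━━━━━━━━━━━━━━━━━━━┛━━━


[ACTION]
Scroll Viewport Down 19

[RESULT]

                                           
              ┏━━━━━━━━━━━━━━━━━━━━━━━━┓   
              ┃ MusicSequencer         ┃   
              ┠────────────────────────┨━━━
              ┃      ▼123456789012345  ┃   
              ┃   Tom█···█·······█··█  ┃───
              ┃  Clap·█·█·····█···█··  ┃   
              ┃  Bass█··█··█·█··█····  ┃   
              ┃ HiHat·········█····██  ┃   
              ┃  Kick···█·██·····█·█·  ┃   
              ┃ Snare█··█···█······█·  ┃   
              ┃                        ┃   
              ┃                        ┃   
              ┃                        ┃   
              ┃                        ┃   
              ┃                        ┃   
              ┃                        ┃   
              ┃                        ┃   
              ┃                        ┃   
              ┃                        ┃   
              ┗━━━━━━━━━━━━━━━━━━━━━━━━┛━━━
                                           
                                           


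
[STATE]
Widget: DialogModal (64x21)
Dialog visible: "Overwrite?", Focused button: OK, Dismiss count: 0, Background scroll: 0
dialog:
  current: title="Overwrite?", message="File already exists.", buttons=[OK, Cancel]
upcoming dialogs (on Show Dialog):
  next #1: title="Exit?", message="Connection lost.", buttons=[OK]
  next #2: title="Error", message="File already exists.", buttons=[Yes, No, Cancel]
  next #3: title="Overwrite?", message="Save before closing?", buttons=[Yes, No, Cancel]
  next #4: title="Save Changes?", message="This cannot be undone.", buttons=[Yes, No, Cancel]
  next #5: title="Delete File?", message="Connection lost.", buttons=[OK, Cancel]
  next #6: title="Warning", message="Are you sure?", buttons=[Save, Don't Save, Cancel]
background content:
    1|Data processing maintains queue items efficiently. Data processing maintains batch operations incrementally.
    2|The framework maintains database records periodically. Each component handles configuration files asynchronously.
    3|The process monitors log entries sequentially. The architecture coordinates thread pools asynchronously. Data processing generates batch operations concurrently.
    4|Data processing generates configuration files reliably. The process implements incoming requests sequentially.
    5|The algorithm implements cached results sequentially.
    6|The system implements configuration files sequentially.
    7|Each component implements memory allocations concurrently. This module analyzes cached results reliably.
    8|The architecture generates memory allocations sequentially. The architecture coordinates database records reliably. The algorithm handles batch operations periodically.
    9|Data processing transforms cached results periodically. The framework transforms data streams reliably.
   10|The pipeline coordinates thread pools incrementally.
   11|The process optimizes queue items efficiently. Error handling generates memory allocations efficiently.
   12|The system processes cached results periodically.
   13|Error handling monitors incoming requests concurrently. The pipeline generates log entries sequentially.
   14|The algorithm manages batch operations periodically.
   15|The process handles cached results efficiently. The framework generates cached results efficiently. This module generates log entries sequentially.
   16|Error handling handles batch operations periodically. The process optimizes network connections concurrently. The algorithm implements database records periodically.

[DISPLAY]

Data processing maintains queue items efficiently. Data processi
The framework maintains database records periodically. Each comp
The process monitors log entries sequentially. The architecture 
Data processing generates configuration files reliably. The proc
The algorithm implements cached results sequentially.           
The system implements configuration files sequentially.         
Each component implements memory allocations concurrently. This 
The architecture generates memory allocations sequentially. The 
Data processing tran┌──────────────────────┐riodically. The fram
The pipeline coordin│      Overwrite?      │entally.            
The process optimize│ File already exists. │y. Error handling ge
The system processes│    [OK]  Cancel      │ally.               
Error handling monit└──────────────────────┘ncurrently. The pipe
The algorithm manages batch operations periodically.            
The process handles cached results efficiently. The framework ge
Error handling handles batch operations periodically. The proces
                                                                
                                                                
                                                                
                                                                
                                                                


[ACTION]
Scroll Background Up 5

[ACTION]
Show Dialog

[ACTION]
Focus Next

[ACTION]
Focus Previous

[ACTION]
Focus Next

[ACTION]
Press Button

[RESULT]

Data processing maintains queue items efficiently. Data processi
The framework maintains database records periodically. Each comp
The process monitors log entries sequentially. The architecture 
Data processing generates configuration files reliably. The proc
The algorithm implements cached results sequentially.           
The system implements configuration files sequentially.         
Each component implements memory allocations concurrently. This 
The architecture generates memory allocations sequentially. The 
Data processing transforms cached results periodically. The fram
The pipeline coordinates thread pools incrementally.            
The process optimizes queue items efficiently. Error handling ge
The system processes cached results periodically.               
Error handling monitors incoming requests concurrently. The pipe
The algorithm manages batch operations periodically.            
The process handles cached results efficiently. The framework ge
Error handling handles batch operations periodically. The proces
                                                                
                                                                
                                                                
                                                                
                                                                


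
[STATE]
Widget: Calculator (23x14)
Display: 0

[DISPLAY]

                      0
┌───┬───┬───┬───┐      
│ 7 │ 8 │ 9 │ ÷ │      
├───┼───┼───┼───┤      
│ 4 │ 5 │ 6 │ × │      
├───┼───┼───┼───┤      
│ 1 │ 2 │ 3 │ - │      
├───┼───┼───┼───┤      
│ 0 │ . │ = │ + │      
├───┼───┼───┼───┤      
│ C │ MC│ MR│ M+│      
└───┴───┴───┴───┘      
                       
                       


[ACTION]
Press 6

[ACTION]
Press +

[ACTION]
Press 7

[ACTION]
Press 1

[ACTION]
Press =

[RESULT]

                     77
┌───┬───┬───┬───┐      
│ 7 │ 8 │ 9 │ ÷ │      
├───┼───┼───┼───┤      
│ 4 │ 5 │ 6 │ × │      
├───┼───┼───┼───┤      
│ 1 │ 2 │ 3 │ - │      
├───┼───┼───┼───┤      
│ 0 │ . │ = │ + │      
├───┼───┼───┼───┤      
│ C │ MC│ MR│ M+│      
└───┴───┴───┴───┘      
                       
                       


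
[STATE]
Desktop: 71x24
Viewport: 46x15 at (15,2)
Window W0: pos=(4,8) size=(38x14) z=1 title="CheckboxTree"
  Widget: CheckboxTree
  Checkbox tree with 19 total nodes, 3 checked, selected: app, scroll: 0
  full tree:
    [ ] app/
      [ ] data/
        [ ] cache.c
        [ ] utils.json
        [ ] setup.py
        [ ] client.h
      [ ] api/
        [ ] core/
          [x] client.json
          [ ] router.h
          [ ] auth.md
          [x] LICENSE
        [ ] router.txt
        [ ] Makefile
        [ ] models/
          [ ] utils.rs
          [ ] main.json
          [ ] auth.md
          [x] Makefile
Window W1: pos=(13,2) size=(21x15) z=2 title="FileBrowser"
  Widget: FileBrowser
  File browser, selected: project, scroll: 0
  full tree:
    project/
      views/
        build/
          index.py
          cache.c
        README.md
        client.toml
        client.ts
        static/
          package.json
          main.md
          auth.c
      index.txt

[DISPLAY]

━━━━━━━━━━━━━━━━━━┓                           
FileBrowser       ┃                           
──────────────────┨                           
 [-] project/     ┃                           
   [+] views/     ┃                           
   index.txt      ┃                           
                  ┃━━━━━━━┓                   
                  ┃       ┃                   
                  ┃───────┨                   
                  ┃       ┃                   
                  ┃       ┃                   
                  ┃       ┃                   
                  ┃       ┃                   
                  ┃       ┃                   
━━━━━━━━━━━━━━━━━━┛       ┃                   


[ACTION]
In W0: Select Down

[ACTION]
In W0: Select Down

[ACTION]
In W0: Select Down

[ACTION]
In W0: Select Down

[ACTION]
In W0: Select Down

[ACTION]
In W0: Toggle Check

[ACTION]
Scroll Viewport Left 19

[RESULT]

             ┏━━━━━━━━━━━━━━━━━━━┓            
             ┃ FileBrowser       ┃            
             ┠───────────────────┨            
             ┃> [-] project/     ┃            
             ┃    [+] views/     ┃            
             ┃    index.txt      ┃            
    ┏━━━━━━━━┃                   ┃━━━━━━━┓    
    ┃ Checkbo┃                   ┃       ┃    
    ┠────────┃                   ┃───────┨    
    ┃ [-] app┃                   ┃       ┃    
    ┃   [-] d┃                   ┃       ┃    
    ┃     [ ]┃                   ┃       ┃    
    ┃     [ ]┃                   ┃       ┃    
    ┃     [ ]┃                   ┃       ┃    
    ┃>    [x]┗━━━━━━━━━━━━━━━━━━━┛       ┃    


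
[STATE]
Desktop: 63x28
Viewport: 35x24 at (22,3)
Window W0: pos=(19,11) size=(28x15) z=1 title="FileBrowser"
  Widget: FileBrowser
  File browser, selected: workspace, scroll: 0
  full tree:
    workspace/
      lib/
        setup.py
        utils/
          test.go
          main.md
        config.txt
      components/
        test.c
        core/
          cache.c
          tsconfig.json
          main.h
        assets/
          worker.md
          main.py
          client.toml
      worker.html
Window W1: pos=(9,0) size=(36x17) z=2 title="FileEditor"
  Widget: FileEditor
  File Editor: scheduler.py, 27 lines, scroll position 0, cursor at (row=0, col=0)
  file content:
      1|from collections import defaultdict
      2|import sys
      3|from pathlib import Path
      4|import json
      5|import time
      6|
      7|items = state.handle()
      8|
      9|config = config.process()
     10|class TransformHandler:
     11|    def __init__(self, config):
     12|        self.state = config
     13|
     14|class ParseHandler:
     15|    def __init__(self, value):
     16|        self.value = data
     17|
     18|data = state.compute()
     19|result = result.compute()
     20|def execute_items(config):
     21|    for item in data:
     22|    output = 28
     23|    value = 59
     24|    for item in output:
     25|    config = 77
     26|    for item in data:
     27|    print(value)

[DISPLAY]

ions import defaultdi▲┃            
                     █┃            
 import Path         ░┃            
                     ░┃            
                     ░┃            
                     ░┃            
e.handle()           ░┃            
                     ░┃            
fig.process()        ░┃━┓          
ormHandler:          ░┃ ┃          
it__(self, config):  ░┃─┨          
.state = config      ░┃ ┃          
                     ▼┃ ┃          
━━━━━━━━━━━━━━━━━━━━━━┛ ┃          
  worker.html           ┃          
                        ┃          
                        ┃          
                        ┃          
                        ┃          
                        ┃          
                        ┃          
                        ┃          
━━━━━━━━━━━━━━━━━━━━━━━━┛          
                                   


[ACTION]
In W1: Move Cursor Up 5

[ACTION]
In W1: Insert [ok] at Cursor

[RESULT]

ctions import default▲┃            
                     █┃            
 import Path         ░┃            
                     ░┃            
                     ░┃            
                     ░┃            
e.handle()           ░┃            
                     ░┃            
fig.process()        ░┃━┓          
ormHandler:          ░┃ ┃          
it__(self, config):  ░┃─┨          
.state = config      ░┃ ┃          
                     ▼┃ ┃          
━━━━━━━━━━━━━━━━━━━━━━┛ ┃          
  worker.html           ┃          
                        ┃          
                        ┃          
                        ┃          
                        ┃          
                        ┃          
                        ┃          
                        ┃          
━━━━━━━━━━━━━━━━━━━━━━━━┛          
                                   


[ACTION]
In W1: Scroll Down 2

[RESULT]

 import Path         ▲┃            
                     ░┃            
                     █┃            
                     ░┃            
e.handle()           ░┃            
                     ░┃            
fig.process()        ░┃            
ormHandler:          ░┃            
it__(self, config):  ░┃━┓          
.state = config      ░┃ ┃          
                     ░┃─┨          
andler:              ░┃ ┃          
it__(self, value):   ▼┃ ┃          
━━━━━━━━━━━━━━━━━━━━━━┛ ┃          
  worker.html           ┃          
                        ┃          
                        ┃          
                        ┃          
                        ┃          
                        ┃          
                        ┃          
                        ┃          
━━━━━━━━━━━━━━━━━━━━━━━━┛          
                                   


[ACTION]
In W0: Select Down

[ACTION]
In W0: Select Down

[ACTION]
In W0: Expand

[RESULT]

 import Path         ▲┃            
                     ░┃            
                     █┃            
                     ░┃            
e.handle()           ░┃            
                     ░┃            
fig.process()        ░┃            
ormHandler:          ░┃            
it__(self, config):  ░┃━┓          
.state = config      ░┃ ┃          
                     ░┃─┨          
andler:              ░┃ ┃          
it__(self, value):   ▼┃ ┃          
━━━━━━━━━━━━━━━━━━━━━━┛ ┃          
    test.c              ┃          
    [+] core/           ┃          
    [+] assets/         ┃          
  worker.html           ┃          
                        ┃          
                        ┃          
                        ┃          
                        ┃          
━━━━━━━━━━━━━━━━━━━━━━━━┛          
                                   


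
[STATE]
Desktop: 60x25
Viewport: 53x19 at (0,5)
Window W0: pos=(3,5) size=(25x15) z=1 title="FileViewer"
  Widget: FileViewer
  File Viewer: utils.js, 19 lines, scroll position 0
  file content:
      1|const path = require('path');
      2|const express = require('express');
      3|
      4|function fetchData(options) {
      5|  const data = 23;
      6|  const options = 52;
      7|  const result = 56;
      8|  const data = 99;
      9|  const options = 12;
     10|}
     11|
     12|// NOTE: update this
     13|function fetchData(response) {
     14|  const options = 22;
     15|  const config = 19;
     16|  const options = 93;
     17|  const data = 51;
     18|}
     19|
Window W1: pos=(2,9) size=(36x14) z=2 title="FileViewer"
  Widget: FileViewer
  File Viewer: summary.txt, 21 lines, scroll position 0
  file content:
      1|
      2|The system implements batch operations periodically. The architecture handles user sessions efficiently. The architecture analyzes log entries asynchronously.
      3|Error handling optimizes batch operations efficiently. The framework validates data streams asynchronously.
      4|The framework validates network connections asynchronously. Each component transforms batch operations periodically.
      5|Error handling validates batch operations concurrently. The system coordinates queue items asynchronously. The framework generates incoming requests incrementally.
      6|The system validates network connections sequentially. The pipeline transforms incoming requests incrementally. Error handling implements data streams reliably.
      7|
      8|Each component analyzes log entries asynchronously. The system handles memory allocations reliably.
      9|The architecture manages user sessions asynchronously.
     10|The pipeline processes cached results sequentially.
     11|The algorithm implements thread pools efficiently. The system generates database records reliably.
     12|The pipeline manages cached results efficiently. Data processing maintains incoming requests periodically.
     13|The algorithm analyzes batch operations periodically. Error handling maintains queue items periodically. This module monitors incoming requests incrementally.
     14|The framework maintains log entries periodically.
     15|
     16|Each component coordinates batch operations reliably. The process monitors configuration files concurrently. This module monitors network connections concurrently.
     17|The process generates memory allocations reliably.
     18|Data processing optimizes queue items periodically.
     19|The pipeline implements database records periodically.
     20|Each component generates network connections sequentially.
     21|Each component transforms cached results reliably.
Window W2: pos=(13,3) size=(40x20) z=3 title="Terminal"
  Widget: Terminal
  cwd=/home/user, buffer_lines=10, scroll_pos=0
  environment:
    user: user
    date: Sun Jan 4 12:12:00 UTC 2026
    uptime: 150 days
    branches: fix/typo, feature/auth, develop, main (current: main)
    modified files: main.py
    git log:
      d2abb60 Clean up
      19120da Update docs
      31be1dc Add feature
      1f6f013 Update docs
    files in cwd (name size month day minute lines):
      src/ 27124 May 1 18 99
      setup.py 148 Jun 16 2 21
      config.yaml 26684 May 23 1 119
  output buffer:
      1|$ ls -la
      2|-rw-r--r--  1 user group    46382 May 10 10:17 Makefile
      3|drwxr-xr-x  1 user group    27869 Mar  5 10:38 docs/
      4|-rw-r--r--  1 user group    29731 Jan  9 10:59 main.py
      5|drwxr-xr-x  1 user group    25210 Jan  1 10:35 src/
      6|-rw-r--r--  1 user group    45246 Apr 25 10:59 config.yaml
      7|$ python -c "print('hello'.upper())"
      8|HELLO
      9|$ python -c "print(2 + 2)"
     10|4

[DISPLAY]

   ┏━━━━━━━━━┠──────────────────────────────────────┨
   ┃ FileView┃$ ls -la                              ┃
   ┠─────────┃-rw-r--r--  1 user group    46382 May ┃
   ┃const pat┃drwxr-xr-x  1 user group    27869 Mar ┃
  ┏━━━━━━━━━━┃-rw-r--r--  1 user group    29731 Jan ┃
  ┃ FileViewe┃drwxr-xr-x  1 user group    25210 Jan ┃
  ┠──────────┃-rw-r--r--  1 user group    45246 Apr ┃
  ┃          ┃$ python -c "print('hello'.upper())"  ┃
  ┃The system┃HELLO                                 ┃
  ┃Error hand┃$ python -c "print(2 + 2)"            ┃
  ┃The framew┃4                                     ┃
  ┃Error hand┃$ █                                   ┃
  ┃The system┃                                      ┃
  ┃          ┃                                      ┃
  ┃Each compo┃                                      ┃
  ┃The archit┃                                      ┃
  ┃The pipeli┃                                      ┃
  ┗━━━━━━━━━━┗━━━━━━━━━━━━━━━━━━━━━━━━━━━━━━━━━━━━━━┛
                                                     


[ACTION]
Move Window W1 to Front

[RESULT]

   ┏━━━━━━━━━┠──────────────────────────────────────┨
   ┃ FileView┃$ ls -la                              ┃
   ┠─────────┃-rw-r--r--  1 user group    46382 May ┃
   ┃const pat┃drwxr-xr-x  1 user group    27869 Mar ┃
  ┏━━━━━━━━━━━━━━━━━━━━━━━━━━━━━━━━━━┓    29731 Jan ┃
  ┃ FileViewer                       ┃    25210 Jan ┃
  ┠──────────────────────────────────┨    45246 Apr ┃
  ┃                                 ▲┃o'.upper())"  ┃
  ┃The system implements batch opera█┃              ┃
  ┃Error handling optimizes batch op░┃)"            ┃
  ┃The framework validates network c░┃              ┃
  ┃Error handling validates batch op░┃              ┃
  ┃The system validates network conn░┃              ┃
  ┃                                 ░┃              ┃
  ┃Each component analyzes log entri░┃              ┃
  ┃The architecture manages user ses░┃              ┃
  ┃The pipeline processes cached res▼┃              ┃
  ┗━━━━━━━━━━━━━━━━━━━━━━━━━━━━━━━━━━┛━━━━━━━━━━━━━━┛
                                                     


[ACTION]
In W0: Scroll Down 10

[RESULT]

   ┏━━━━━━━━━┠──────────────────────────────────────┨
   ┃ FileView┃$ ls -la                              ┃
   ┠─────────┃-rw-r--r--  1 user group    46382 May ┃
   ┃  const o┃drwxr-xr-x  1 user group    27869 Mar ┃
  ┏━━━━━━━━━━━━━━━━━━━━━━━━━━━━━━━━━━┓    29731 Jan ┃
  ┃ FileViewer                       ┃    25210 Jan ┃
  ┠──────────────────────────────────┨    45246 Apr ┃
  ┃                                 ▲┃o'.upper())"  ┃
  ┃The system implements batch opera█┃              ┃
  ┃Error handling optimizes batch op░┃)"            ┃
  ┃The framework validates network c░┃              ┃
  ┃Error handling validates batch op░┃              ┃
  ┃The system validates network conn░┃              ┃
  ┃                                 ░┃              ┃
  ┃Each component analyzes log entri░┃              ┃
  ┃The architecture manages user ses░┃              ┃
  ┃The pipeline processes cached res▼┃              ┃
  ┗━━━━━━━━━━━━━━━━━━━━━━━━━━━━━━━━━━┛━━━━━━━━━━━━━━┛
                                                     
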